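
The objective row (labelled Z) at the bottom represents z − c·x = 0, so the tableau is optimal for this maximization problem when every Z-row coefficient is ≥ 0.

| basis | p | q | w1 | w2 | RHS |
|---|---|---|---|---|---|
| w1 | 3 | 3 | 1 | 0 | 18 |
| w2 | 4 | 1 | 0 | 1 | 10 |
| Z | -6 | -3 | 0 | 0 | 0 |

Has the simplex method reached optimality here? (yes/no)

no

The Z-row has a negative entry -6 in column p, so it is not optimal.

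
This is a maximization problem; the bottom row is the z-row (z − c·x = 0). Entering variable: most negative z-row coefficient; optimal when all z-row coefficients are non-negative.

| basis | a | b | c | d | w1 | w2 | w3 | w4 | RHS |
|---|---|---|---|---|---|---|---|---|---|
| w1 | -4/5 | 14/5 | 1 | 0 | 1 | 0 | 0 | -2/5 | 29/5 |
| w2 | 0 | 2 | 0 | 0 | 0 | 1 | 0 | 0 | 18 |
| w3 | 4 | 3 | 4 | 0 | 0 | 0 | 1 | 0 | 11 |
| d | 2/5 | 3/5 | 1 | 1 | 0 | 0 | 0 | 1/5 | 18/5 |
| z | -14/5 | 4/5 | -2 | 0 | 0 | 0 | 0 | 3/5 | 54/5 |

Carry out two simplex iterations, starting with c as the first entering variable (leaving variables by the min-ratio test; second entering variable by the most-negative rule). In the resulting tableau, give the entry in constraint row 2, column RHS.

Ratio test on column c — row 1: (29/5)/1 = 29/5; row 2: entry 0 ≤ 0; row 3: 11/4 = 11/4; row 4: (18/5)/1 = 18/5. Minimum is 11/4 at row 3 (w3 leaves); pivot element 4.
Divide row 3 by 4; eliminate column c from the other rows.
Second iteration: most negative z-row entry is -4/5 in column a, so a enters.
Ratio test on column a — row 1: entry -9/5 ≤ 0; row 2: entry 0 ≤ 0; row 3: (11/4)/1 = 11/4; row 4: entry -3/5 ≤ 0. Minimum is 11/4 at row 3 (c leaves); pivot element 1.
Divide row 3 by 1; eliminate column a from the other rows.
After both pivots, the entry at constraint row 2, column RHS is 18.

18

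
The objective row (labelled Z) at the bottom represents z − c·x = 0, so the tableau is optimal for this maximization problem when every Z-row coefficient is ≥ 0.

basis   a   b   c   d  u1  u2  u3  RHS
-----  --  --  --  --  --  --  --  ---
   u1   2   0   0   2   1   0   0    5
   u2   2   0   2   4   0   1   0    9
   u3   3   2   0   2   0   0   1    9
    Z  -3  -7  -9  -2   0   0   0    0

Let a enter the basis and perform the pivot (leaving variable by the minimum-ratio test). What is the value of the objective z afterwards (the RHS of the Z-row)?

Ratio test on column a — row 1: 5/2 = 5/2; row 2: 9/2 = 9/2; row 3: 9/3 = 3. Minimum is 5/2 at row 1 (u1 leaves); pivot element 2.
Pivot on row 1; the Z-row RHS becomes 0 − (-3)·(5/2) = 15/2.

15/2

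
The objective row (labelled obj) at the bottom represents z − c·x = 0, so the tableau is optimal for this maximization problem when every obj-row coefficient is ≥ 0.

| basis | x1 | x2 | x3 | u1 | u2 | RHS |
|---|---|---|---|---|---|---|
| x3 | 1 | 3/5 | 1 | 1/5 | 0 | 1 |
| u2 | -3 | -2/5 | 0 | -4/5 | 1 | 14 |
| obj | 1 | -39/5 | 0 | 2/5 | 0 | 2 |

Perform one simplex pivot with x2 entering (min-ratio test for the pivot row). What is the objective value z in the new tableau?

15

Ratio test on column x2 — row 1: 1/(3/5) = 5/3; row 2: entry -2/5 ≤ 0. Minimum is 5/3 at row 1 (x3 leaves); pivot element 3/5.
Pivot on row 1; the obj-row RHS becomes 2 − (-39/5)·(5/3) = 15.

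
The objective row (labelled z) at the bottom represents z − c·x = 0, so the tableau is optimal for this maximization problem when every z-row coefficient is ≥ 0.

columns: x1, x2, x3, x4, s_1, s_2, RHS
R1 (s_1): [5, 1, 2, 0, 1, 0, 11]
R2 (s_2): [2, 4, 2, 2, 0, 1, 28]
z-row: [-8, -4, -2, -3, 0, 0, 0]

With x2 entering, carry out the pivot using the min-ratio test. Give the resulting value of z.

Ratio test on column x2 — row 1: 11/1 = 11; row 2: 28/4 = 7. Minimum is 7 at row 2 (s_2 leaves); pivot element 4.
Pivot on row 2; the z-row RHS becomes 0 − (-4)·7 = 28.

28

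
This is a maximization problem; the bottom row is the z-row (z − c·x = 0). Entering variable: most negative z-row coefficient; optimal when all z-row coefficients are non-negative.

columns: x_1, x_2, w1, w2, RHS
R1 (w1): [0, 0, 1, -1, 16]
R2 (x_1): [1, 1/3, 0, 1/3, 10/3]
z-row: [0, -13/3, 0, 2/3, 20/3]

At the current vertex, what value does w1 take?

16

w1 is basic (row 1); its value is the RHS of that row, 16.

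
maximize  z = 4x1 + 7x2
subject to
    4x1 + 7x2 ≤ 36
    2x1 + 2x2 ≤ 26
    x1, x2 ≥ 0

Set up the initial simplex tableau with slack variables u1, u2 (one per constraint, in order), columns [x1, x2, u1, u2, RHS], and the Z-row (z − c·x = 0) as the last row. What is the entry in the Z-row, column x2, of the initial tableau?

The Z-row carries the negated objective coefficients: the x2 entry is -7.

-7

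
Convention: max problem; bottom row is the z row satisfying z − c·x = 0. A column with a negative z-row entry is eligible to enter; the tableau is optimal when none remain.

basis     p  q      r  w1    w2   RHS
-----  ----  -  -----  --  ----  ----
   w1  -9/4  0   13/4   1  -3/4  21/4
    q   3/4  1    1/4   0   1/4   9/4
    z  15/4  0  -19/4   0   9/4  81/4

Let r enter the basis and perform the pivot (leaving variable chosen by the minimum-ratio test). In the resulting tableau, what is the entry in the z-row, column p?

Ratio test on column r — row 1: (21/4)/(13/4) = 21/13; row 2: (9/4)/(1/4) = 9. Minimum is 21/13 at row 1 (w1 leaves); pivot element 13/4.
Divide row 1 by 13/4; eliminate column r from the other rows.
z-row update in column p: 15/4 − (-19/4)·(-9/13) = 6/13.

6/13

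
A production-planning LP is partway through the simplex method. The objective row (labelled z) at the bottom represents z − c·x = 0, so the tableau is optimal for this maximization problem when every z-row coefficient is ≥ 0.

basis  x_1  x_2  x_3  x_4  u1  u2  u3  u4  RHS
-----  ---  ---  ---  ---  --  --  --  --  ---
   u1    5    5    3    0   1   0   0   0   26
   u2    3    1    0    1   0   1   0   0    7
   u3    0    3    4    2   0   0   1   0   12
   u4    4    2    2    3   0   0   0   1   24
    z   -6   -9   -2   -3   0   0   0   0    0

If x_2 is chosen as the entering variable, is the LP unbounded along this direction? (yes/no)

Column x_2 has positive entries in row(s) 1, 2, 3, 4, so the ratio test bounds it — not unbounded.

no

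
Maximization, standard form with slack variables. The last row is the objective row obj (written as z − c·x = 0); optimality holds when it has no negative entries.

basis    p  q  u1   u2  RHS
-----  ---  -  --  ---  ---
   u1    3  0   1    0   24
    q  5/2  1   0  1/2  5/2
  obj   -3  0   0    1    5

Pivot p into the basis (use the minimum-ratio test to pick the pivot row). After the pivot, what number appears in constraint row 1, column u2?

Ratio test on column p — row 1: 24/3 = 8; row 2: (5/2)/(5/2) = 1. Minimum is 1 at row 2 (q leaves); pivot element 5/2.
Divide row 2 by 5/2; eliminate column p from the other rows.
Row 1 update in column u2: 0 − 3·(1/5) = -3/5.

-3/5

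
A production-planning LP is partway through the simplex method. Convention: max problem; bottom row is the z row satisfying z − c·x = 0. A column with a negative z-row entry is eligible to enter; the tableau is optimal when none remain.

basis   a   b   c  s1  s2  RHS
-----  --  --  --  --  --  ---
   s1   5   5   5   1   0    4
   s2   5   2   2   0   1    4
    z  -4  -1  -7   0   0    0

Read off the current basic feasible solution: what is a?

0

a is not in the basis, so in the current basic feasible solution a = 0.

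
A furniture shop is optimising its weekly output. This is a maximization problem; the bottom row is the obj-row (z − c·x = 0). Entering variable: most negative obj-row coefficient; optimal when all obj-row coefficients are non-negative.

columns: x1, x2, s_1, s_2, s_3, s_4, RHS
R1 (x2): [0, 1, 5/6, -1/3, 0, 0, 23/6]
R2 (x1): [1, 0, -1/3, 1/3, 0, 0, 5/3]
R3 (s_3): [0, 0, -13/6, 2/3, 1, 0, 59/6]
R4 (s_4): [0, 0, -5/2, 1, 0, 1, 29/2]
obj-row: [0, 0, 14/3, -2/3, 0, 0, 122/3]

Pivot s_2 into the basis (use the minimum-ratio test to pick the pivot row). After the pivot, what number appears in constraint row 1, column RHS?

Ratio test on column s_2 — row 1: entry -1/3 ≤ 0; row 2: (5/3)/(1/3) = 5; row 3: (59/6)/(2/3) = 59/4; row 4: (29/2)/1 = 29/2. Minimum is 5 at row 2 (x1 leaves); pivot element 1/3.
Divide row 2 by 1/3; eliminate column s_2 from the other rows.
Row 1 update in column RHS: 23/6 − (-1/3)·5 = 11/2.

11/2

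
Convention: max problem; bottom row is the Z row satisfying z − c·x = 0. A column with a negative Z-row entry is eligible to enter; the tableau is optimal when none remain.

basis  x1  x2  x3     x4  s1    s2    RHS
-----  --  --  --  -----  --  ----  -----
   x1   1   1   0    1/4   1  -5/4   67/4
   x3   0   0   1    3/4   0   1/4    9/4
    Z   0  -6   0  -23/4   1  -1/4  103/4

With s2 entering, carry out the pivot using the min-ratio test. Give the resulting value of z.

Ratio test on column s2 — row 1: entry -5/4 ≤ 0; row 2: (9/4)/(1/4) = 9. Minimum is 9 at row 2 (x3 leaves); pivot element 1/4.
Pivot on row 2; the Z-row RHS becomes 103/4 − (-1/4)·9 = 28.

28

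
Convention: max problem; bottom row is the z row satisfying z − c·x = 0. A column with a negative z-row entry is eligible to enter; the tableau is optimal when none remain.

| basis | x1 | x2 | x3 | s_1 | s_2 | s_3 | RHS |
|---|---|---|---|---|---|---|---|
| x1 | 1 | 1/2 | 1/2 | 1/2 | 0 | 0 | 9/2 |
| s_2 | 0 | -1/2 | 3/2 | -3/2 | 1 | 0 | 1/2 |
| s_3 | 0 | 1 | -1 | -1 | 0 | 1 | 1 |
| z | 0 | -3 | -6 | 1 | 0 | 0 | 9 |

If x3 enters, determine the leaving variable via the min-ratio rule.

Column x3 entries and ratios — x1: (9/2)/(1/2) = 9; s_2: (1/2)/(3/2) = 1/3; s_3: -1 ≤ 0, skip.
Smallest ratio is 1/3 in the row of s_2, so s_2 leaves.

s_2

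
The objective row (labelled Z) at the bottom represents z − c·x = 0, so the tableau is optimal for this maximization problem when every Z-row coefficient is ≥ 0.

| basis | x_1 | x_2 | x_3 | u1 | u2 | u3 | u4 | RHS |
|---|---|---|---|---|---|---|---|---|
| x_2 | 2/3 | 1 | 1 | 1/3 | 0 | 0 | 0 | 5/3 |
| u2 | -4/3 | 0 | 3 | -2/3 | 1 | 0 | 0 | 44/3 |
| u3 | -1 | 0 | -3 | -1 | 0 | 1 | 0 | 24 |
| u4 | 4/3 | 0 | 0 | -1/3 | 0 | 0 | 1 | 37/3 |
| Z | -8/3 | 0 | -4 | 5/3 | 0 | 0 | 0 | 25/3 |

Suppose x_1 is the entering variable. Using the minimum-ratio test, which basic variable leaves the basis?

x_2

Column x_1 entries and ratios — x_2: (5/3)/(2/3) = 5/2; u2: -4/3 ≤ 0, skip; u3: -1 ≤ 0, skip; u4: (37/3)/(4/3) = 37/4.
Smallest ratio is 5/2 in the row of x_2, so x_2 leaves.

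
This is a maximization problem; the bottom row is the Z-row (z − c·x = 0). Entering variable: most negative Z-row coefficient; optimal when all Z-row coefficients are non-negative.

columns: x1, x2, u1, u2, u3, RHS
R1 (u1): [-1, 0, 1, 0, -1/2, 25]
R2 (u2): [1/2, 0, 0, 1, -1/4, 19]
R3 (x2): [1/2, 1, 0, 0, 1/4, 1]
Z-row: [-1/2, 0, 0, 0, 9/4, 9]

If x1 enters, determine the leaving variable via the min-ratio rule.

Column x1 entries and ratios — u1: -1 ≤ 0, skip; u2: 19/(1/2) = 38; x2: 1/(1/2) = 2.
Smallest ratio is 2 in the row of x2, so x2 leaves.

x2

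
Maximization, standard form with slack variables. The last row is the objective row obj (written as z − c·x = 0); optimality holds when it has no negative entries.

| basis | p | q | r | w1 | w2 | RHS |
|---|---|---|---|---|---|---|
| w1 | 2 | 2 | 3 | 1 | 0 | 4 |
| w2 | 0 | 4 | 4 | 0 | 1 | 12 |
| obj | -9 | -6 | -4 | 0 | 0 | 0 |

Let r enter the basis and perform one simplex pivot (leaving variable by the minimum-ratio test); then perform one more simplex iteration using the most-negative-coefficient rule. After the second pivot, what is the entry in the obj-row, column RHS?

18

Ratio test on column r — row 1: 4/3 = 4/3; row 2: 12/4 = 3. Minimum is 4/3 at row 1 (w1 leaves); pivot element 3.
Divide row 1 by 3; eliminate column r from the other rows.
Second iteration: most negative obj-row entry is -19/3 in column p, so p enters.
Ratio test on column p — row 1: (4/3)/(2/3) = 2; row 2: entry -8/3 ≤ 0. Minimum is 2 at row 1 (r leaves); pivot element 2/3.
Divide row 1 by 2/3; eliminate column p from the other rows.
After both pivots, the entry at the obj-row, column RHS is 18.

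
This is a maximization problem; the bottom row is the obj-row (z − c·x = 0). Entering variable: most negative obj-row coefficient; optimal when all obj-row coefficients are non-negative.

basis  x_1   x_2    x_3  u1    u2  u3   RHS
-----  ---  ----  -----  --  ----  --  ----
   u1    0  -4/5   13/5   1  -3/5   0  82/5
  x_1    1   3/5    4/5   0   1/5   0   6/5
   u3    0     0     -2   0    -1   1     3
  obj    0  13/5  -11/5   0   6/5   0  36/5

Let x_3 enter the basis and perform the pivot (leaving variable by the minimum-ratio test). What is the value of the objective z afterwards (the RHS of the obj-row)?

Ratio test on column x_3 — row 1: (82/5)/(13/5) = 82/13; row 2: (6/5)/(4/5) = 3/2; row 3: entry -2 ≤ 0. Minimum is 3/2 at row 2 (x_1 leaves); pivot element 4/5.
Pivot on row 2; the obj-row RHS becomes 36/5 − (-11/5)·(3/2) = 21/2.

21/2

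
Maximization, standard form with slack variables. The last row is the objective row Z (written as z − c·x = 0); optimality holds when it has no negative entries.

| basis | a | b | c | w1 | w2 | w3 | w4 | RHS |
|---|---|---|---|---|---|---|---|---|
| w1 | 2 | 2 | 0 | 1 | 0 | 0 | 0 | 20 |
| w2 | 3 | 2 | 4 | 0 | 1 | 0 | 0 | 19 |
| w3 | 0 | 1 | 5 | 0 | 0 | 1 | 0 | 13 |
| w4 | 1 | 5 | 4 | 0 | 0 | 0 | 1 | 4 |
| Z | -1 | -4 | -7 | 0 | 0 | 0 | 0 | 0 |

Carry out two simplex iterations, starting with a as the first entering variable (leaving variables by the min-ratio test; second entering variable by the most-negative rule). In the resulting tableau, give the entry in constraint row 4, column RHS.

1

Ratio test on column a — row 1: 20/2 = 10; row 2: 19/3 = 19/3; row 3: entry 0 ≤ 0; row 4: 4/1 = 4. Minimum is 4 at row 4 (w4 leaves); pivot element 1.
Divide row 4 by 1; eliminate column a from the other rows.
Second iteration: most negative Z-row entry is -3 in column c, so c enters.
Ratio test on column c — row 1: entry -8 ≤ 0; row 2: entry -8 ≤ 0; row 3: 13/5 = 13/5; row 4: 4/4 = 1. Minimum is 1 at row 4 (a leaves); pivot element 4.
Divide row 4 by 4; eliminate column c from the other rows.
After both pivots, the entry at constraint row 4, column RHS is 1.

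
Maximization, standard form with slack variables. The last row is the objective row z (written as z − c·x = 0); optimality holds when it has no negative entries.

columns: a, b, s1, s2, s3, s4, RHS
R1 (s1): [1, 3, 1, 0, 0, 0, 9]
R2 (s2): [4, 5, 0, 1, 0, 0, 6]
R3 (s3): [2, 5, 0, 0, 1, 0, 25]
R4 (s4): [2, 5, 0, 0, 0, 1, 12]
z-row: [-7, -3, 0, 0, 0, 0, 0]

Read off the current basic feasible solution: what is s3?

25

s3 is basic (row 3); its value is the RHS of that row, 25.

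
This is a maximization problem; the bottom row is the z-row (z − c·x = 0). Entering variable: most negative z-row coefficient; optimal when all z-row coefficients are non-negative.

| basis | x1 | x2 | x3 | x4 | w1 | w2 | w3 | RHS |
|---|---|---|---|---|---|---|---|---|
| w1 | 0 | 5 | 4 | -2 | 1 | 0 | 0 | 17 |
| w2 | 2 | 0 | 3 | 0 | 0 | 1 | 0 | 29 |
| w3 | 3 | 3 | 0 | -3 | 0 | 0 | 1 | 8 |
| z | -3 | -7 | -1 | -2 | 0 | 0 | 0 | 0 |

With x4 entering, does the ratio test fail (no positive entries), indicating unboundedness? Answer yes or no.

Every constraint-row entry in column x4 is ≤ 0, so increasing x4 is unbounded.

yes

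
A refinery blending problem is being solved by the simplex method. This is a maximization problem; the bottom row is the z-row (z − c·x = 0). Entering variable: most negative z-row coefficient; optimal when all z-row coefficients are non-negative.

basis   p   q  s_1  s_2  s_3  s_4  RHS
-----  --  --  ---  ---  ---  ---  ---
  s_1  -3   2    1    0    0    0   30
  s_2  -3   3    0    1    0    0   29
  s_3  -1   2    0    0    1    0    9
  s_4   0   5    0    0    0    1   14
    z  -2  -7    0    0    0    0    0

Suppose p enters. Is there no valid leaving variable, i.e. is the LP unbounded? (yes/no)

Every constraint-row entry in column p is ≤ 0, so increasing p is unbounded.

yes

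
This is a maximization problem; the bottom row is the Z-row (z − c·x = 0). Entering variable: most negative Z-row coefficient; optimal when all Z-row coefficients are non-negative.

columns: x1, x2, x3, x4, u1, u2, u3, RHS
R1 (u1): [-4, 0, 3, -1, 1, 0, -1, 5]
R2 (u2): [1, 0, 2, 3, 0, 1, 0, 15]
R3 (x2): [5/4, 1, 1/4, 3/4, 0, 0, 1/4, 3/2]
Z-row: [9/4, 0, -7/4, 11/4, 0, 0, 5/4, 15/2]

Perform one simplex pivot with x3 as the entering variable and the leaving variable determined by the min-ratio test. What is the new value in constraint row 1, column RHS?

Ratio test on column x3 — row 1: 5/3 = 5/3; row 2: 15/2 = 15/2; row 3: (3/2)/(1/4) = 6. Minimum is 5/3 at row 1 (u1 leaves); pivot element 3.
Divide row 1 by 3; eliminate column x3 from the other rows.
In the new row 1, the RHS entry is the old entry divided by the pivot: 5/3 = 5/3.

5/3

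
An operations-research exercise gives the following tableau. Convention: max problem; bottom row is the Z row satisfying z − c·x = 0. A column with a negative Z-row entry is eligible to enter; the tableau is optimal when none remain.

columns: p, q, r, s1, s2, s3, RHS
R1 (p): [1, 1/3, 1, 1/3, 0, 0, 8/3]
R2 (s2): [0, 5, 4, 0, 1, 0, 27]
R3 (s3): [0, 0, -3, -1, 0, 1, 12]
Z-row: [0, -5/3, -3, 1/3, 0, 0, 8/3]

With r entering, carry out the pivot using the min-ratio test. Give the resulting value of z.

Ratio test on column r — row 1: (8/3)/1 = 8/3; row 2: 27/4 = 27/4; row 3: entry -3 ≤ 0. Minimum is 8/3 at row 1 (p leaves); pivot element 1.
Pivot on row 1; the Z-row RHS becomes 8/3 − (-3)·(8/3) = 32/3.

32/3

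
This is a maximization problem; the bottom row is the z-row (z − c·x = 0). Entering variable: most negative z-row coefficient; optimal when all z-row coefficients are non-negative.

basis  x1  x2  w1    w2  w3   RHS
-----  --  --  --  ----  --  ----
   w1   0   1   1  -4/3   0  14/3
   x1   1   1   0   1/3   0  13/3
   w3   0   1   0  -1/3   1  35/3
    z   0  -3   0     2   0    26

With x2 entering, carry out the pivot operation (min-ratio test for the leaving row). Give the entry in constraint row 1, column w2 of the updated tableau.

Ratio test on column x2 — row 1: (14/3)/1 = 14/3; row 2: (13/3)/1 = 13/3; row 3: (35/3)/1 = 35/3. Minimum is 13/3 at row 2 (x1 leaves); pivot element 1.
Divide row 2 by 1; eliminate column x2 from the other rows.
Row 1 update in column w2: -4/3 − 1·(1/3) = -5/3.

-5/3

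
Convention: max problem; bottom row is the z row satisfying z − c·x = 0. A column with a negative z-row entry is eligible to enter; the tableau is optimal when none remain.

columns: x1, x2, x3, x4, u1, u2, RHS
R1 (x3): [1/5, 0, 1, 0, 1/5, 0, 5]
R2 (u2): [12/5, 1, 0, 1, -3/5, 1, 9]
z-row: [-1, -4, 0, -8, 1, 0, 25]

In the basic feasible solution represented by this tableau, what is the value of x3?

x3 is basic (row 1); its value is the RHS of that row, 5.

5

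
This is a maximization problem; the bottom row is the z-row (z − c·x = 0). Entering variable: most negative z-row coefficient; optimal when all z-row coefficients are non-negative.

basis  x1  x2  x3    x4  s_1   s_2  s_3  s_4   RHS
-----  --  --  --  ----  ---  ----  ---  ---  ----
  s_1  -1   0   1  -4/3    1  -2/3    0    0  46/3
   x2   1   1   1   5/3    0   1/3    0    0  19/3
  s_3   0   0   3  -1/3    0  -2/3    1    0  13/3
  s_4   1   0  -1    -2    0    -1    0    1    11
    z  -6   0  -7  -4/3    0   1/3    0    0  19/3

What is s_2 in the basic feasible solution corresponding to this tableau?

0

s_2 is not in the basis, so in the current basic feasible solution s_2 = 0.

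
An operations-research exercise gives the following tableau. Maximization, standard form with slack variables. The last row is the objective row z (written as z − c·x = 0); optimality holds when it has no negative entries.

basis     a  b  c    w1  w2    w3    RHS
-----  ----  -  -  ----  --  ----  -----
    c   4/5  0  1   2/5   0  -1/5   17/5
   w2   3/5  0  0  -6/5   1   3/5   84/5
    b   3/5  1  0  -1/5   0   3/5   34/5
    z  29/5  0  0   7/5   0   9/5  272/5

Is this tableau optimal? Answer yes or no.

Every z-row coefficient is ≥ 0, so the tableau is optimal.

yes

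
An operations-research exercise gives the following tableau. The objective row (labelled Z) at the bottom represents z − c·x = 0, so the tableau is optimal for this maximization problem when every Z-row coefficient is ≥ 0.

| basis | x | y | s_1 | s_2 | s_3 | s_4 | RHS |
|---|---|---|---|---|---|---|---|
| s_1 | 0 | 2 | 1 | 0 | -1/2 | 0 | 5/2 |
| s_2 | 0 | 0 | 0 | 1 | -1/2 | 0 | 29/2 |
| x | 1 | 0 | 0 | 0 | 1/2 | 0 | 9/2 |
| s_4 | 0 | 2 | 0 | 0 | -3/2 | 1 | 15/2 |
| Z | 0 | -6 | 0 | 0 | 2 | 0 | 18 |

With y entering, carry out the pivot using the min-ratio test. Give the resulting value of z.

51/2

Ratio test on column y — row 1: (5/2)/2 = 5/4; row 2: entry 0 ≤ 0; row 3: entry 0 ≤ 0; row 4: (15/2)/2 = 15/4. Minimum is 5/4 at row 1 (s_1 leaves); pivot element 2.
Pivot on row 1; the Z-row RHS becomes 18 − (-6)·(5/4) = 51/2.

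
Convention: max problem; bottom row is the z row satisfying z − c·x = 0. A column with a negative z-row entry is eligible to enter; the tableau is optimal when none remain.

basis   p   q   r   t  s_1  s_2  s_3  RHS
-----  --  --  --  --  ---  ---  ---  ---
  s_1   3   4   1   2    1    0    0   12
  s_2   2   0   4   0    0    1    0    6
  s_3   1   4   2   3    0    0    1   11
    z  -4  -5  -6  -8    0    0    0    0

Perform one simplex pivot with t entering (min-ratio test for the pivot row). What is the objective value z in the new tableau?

88/3

Ratio test on column t — row 1: 12/2 = 6; row 2: entry 0 ≤ 0; row 3: 11/3 = 11/3. Minimum is 11/3 at row 3 (s_3 leaves); pivot element 3.
Pivot on row 3; the z-row RHS becomes 0 − (-8)·(11/3) = 88/3.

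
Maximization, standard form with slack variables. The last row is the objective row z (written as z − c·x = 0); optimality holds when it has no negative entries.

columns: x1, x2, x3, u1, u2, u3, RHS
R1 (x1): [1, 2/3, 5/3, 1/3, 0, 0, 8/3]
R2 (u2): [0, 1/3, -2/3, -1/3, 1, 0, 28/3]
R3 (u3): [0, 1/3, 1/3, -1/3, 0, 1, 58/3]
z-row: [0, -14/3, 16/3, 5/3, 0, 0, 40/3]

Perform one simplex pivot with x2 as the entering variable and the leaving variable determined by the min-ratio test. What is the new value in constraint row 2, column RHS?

8

Ratio test on column x2 — row 1: (8/3)/(2/3) = 4; row 2: (28/3)/(1/3) = 28; row 3: (58/3)/(1/3) = 58. Minimum is 4 at row 1 (x1 leaves); pivot element 2/3.
Divide row 1 by 2/3; eliminate column x2 from the other rows.
Row 2 update in column RHS: 28/3 − (1/3)·4 = 8.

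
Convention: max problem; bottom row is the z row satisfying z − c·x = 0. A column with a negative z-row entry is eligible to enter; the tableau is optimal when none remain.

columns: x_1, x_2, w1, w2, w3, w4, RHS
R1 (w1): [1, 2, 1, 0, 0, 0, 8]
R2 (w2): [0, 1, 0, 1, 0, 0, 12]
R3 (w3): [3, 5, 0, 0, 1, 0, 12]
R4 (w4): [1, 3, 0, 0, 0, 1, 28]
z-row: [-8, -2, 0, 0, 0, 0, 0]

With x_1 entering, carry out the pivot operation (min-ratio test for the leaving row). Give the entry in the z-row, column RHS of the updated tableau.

Ratio test on column x_1 — row 1: 8/1 = 8; row 2: entry 0 ≤ 0; row 3: 12/3 = 4; row 4: 28/1 = 28. Minimum is 4 at row 3 (w3 leaves); pivot element 3.
Divide row 3 by 3; eliminate column x_1 from the other rows.
z-row update in column RHS: 0 − (-8)·4 = 32.

32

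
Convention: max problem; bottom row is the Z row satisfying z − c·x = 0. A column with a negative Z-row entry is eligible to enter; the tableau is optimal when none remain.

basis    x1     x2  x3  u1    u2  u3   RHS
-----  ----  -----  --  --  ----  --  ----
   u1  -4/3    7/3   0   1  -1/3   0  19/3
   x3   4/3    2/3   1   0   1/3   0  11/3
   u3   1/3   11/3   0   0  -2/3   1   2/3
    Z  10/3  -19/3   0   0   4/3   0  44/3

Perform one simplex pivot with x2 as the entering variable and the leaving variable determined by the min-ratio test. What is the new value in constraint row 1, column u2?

Ratio test on column x2 — row 1: (19/3)/(7/3) = 19/7; row 2: (11/3)/(2/3) = 11/2; row 3: (2/3)/(11/3) = 2/11. Minimum is 2/11 at row 3 (u3 leaves); pivot element 11/3.
Divide row 3 by 11/3; eliminate column x2 from the other rows.
Row 1 update in column u2: -1/3 − (7/3)·(-2/11) = 1/11.

1/11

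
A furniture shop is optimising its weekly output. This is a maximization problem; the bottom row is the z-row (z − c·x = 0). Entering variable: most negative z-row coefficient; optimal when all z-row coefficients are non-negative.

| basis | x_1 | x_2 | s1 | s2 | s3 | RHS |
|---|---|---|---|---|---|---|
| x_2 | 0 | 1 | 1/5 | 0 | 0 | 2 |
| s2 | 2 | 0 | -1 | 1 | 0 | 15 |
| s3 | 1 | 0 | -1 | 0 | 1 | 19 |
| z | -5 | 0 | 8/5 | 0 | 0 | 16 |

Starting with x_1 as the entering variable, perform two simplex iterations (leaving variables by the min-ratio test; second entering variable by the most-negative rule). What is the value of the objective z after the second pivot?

Ratio test on column x_1 — row 1: entry 0 ≤ 0; row 2: 15/2 = 15/2; row 3: 19/1 = 19. Minimum is 15/2 at row 2 (s2 leaves); pivot element 2.
Pivot on row 2; the z-row RHS becomes 16 − (-5)·(15/2) = 107/2.
Next entering variable (most negative z-row entry -9/10): s1.
Ratio test on column s1 — row 1: 2/(1/5) = 10; row 2: entry -1/2 ≤ 0; row 3: entry -1/2 ≤ 0. Minimum is 10 at row 1 (x_2 leaves); pivot element 1/5.
After the second pivot the z-row RHS is 107/2 − (-9/10)·10 = 125/2.

125/2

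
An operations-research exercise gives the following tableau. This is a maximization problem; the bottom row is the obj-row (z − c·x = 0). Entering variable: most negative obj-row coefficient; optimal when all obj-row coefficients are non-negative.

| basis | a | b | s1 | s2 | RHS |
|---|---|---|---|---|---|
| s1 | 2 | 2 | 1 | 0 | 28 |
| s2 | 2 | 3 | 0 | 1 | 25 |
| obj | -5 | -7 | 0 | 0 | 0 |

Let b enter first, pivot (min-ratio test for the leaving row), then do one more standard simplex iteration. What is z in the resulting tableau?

125/2

Ratio test on column b — row 1: 28/2 = 14; row 2: 25/3 = 25/3. Minimum is 25/3 at row 2 (s2 leaves); pivot element 3.
Pivot on row 2; the obj-row RHS becomes 0 − (-7)·(25/3) = 175/3.
Next entering variable (most negative obj-row entry -1/3): a.
Ratio test on column a — row 1: (34/3)/(2/3) = 17; row 2: (25/3)/(2/3) = 25/2. Minimum is 25/2 at row 2 (b leaves); pivot element 2/3.
After the second pivot the obj-row RHS is 175/3 − (-1/3)·(25/2) = 125/2.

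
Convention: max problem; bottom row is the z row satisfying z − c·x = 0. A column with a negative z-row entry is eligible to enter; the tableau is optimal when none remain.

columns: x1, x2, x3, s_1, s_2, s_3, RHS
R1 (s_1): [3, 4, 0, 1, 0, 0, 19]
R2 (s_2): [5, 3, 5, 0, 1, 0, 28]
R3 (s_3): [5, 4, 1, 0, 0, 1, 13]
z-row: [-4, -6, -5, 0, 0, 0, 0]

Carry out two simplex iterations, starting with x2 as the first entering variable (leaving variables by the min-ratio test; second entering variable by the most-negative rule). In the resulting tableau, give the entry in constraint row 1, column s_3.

-20/17

Ratio test on column x2 — row 1: 19/4 = 19/4; row 2: 28/3 = 28/3; row 3: 13/4 = 13/4. Minimum is 13/4 at row 3 (s_3 leaves); pivot element 4.
Divide row 3 by 4; eliminate column x2 from the other rows.
Second iteration: most negative z-row entry is -7/2 in column x3, so x3 enters.
Ratio test on column x3 — row 1: entry -1 ≤ 0; row 2: (73/4)/(17/4) = 73/17; row 3: (13/4)/(1/4) = 13. Minimum is 73/17 at row 2 (s_2 leaves); pivot element 17/4.
Divide row 2 by 17/4; eliminate column x3 from the other rows.
After both pivots, the entry at constraint row 1, column s_3 is -20/17.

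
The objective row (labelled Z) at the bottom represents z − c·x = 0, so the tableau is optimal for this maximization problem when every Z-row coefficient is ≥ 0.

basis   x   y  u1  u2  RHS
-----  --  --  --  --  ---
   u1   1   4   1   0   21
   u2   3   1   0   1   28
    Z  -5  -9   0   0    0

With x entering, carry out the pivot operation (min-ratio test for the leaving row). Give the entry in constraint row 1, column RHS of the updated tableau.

Ratio test on column x — row 1: 21/1 = 21; row 2: 28/3 = 28/3. Minimum is 28/3 at row 2 (u2 leaves); pivot element 3.
Divide row 2 by 3; eliminate column x from the other rows.
Row 1 update in column RHS: 21 − 1·(28/3) = 35/3.

35/3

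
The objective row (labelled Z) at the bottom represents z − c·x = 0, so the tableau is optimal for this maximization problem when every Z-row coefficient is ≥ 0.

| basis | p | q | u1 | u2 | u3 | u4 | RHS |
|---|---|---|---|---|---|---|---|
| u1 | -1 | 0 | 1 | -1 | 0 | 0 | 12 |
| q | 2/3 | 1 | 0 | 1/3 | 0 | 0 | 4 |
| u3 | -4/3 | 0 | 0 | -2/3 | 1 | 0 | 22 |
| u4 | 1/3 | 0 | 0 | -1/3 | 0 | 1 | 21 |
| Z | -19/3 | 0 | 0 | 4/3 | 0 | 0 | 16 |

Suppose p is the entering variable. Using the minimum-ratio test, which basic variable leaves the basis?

Column p entries and ratios — u1: -1 ≤ 0, skip; q: 4/(2/3) = 6; u3: -4/3 ≤ 0, skip; u4: 21/(1/3) = 63.
Smallest ratio is 6 in the row of q, so q leaves.

q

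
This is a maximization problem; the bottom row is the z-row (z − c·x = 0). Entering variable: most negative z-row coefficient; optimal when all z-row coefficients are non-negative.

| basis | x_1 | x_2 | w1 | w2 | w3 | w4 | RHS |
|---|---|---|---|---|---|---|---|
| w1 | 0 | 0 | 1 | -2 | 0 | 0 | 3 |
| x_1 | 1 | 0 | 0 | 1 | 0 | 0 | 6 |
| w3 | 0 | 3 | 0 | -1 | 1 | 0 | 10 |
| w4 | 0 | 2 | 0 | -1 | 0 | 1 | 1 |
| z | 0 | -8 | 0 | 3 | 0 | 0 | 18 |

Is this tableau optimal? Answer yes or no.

The z-row has a negative entry -8 in column x_2, so it is not optimal.

no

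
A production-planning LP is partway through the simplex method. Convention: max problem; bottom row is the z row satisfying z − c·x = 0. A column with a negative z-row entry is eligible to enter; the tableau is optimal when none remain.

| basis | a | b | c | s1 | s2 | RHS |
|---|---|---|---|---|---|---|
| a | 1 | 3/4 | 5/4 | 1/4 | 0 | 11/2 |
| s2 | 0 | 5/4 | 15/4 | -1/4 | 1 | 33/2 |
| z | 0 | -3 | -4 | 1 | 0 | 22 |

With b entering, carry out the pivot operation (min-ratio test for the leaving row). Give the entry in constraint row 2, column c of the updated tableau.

5/3

Ratio test on column b — row 1: (11/2)/(3/4) = 22/3; row 2: (33/2)/(5/4) = 66/5. Minimum is 22/3 at row 1 (a leaves); pivot element 3/4.
Divide row 1 by 3/4; eliminate column b from the other rows.
Row 2 update in column c: 15/4 − (5/4)·(5/3) = 5/3.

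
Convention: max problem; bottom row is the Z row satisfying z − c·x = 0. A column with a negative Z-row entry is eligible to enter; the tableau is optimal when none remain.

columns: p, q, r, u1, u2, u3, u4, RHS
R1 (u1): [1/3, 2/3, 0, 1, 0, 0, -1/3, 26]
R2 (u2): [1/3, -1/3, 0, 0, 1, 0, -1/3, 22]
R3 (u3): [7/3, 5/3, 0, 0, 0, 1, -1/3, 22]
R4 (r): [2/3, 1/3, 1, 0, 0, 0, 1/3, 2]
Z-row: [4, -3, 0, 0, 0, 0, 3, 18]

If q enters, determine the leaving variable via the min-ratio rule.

Column q entries and ratios — u1: 26/(2/3) = 39; u2: -1/3 ≤ 0, skip; u3: 22/(5/3) = 66/5; r: 2/(1/3) = 6.
Smallest ratio is 6 in the row of r, so r leaves.

r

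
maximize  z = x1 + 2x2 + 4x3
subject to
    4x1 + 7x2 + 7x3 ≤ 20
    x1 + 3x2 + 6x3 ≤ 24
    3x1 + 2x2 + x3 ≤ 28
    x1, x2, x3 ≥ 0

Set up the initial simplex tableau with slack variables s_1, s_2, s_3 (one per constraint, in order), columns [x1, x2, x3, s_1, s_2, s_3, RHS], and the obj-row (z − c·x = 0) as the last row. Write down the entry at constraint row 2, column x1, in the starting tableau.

1

Constraint 2 has coefficient 1 on x1.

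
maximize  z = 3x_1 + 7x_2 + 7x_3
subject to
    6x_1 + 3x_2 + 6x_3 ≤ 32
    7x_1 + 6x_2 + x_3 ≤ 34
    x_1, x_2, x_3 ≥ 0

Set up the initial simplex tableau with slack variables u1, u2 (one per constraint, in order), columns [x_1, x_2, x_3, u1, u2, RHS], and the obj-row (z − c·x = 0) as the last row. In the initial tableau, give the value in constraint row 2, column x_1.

Constraint 2 has coefficient 7 on x_1.

7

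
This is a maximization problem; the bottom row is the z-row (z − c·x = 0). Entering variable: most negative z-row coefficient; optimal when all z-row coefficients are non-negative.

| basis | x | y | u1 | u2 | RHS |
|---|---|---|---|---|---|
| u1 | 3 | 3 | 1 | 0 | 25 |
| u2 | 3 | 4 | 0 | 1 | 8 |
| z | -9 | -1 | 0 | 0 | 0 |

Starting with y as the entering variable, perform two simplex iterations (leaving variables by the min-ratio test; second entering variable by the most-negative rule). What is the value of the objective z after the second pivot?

24

Ratio test on column y — row 1: 25/3 = 25/3; row 2: 8/4 = 2. Minimum is 2 at row 2 (u2 leaves); pivot element 4.
Pivot on row 2; the z-row RHS becomes 0 − (-1)·2 = 2.
Next entering variable (most negative z-row entry -33/4): x.
Ratio test on column x — row 1: 19/(3/4) = 76/3; row 2: 2/(3/4) = 8/3. Minimum is 8/3 at row 2 (y leaves); pivot element 3/4.
After the second pivot the z-row RHS is 2 − (-33/4)·(8/3) = 24.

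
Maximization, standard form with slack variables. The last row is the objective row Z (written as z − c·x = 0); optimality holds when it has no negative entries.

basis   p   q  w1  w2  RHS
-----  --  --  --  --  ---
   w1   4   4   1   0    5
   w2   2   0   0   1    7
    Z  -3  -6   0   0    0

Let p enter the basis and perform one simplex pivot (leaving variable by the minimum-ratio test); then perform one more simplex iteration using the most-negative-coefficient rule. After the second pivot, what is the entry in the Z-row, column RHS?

Ratio test on column p — row 1: 5/4 = 5/4; row 2: 7/2 = 7/2. Minimum is 5/4 at row 1 (w1 leaves); pivot element 4.
Divide row 1 by 4; eliminate column p from the other rows.
Second iteration: most negative Z-row entry is -3 in column q, so q enters.
Ratio test on column q — row 1: (5/4)/1 = 5/4; row 2: entry -2 ≤ 0. Minimum is 5/4 at row 1 (p leaves); pivot element 1.
Divide row 1 by 1; eliminate column q from the other rows.
After both pivots, the entry at the Z-row, column RHS is 15/2.

15/2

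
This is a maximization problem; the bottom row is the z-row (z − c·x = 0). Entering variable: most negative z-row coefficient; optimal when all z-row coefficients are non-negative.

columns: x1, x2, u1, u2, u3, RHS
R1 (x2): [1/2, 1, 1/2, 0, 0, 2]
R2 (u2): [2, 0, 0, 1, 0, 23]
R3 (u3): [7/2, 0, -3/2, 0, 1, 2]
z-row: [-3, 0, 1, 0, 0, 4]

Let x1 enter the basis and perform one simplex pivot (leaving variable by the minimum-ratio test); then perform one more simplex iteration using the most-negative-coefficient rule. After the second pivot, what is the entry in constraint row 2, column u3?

Ratio test on column x1 — row 1: 2/(1/2) = 4; row 2: 23/2 = 23/2; row 3: 2/(7/2) = 4/7. Minimum is 4/7 at row 3 (u3 leaves); pivot element 7/2.
Divide row 3 by 7/2; eliminate column x1 from the other rows.
Second iteration: most negative z-row entry is -2/7 in column u1, so u1 enters.
Ratio test on column u1 — row 1: (12/7)/(5/7) = 12/5; row 2: (153/7)/(6/7) = 51/2; row 3: entry -3/7 ≤ 0. Minimum is 12/5 at row 1 (x2 leaves); pivot element 5/7.
Divide row 1 by 5/7; eliminate column u1 from the other rows.
After both pivots, the entry at constraint row 2, column u3 is -2/5.

-2/5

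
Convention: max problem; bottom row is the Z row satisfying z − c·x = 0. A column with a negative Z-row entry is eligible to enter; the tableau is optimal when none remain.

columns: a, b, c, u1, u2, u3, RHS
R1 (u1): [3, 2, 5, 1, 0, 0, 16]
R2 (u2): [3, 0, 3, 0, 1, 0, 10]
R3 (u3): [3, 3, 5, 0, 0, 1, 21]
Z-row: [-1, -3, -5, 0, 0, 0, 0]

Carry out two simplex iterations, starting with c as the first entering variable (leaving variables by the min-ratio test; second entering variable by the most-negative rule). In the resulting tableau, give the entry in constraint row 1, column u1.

3/5

Ratio test on column c — row 1: 16/5 = 16/5; row 2: 10/3 = 10/3; row 3: 21/5 = 21/5. Minimum is 16/5 at row 1 (u1 leaves); pivot element 5.
Divide row 1 by 5; eliminate column c from the other rows.
Second iteration: most negative Z-row entry is -1 in column b, so b enters.
Ratio test on column b — row 1: (16/5)/(2/5) = 8; row 2: entry -6/5 ≤ 0; row 3: 5/1 = 5. Minimum is 5 at row 3 (u3 leaves); pivot element 1.
Divide row 3 by 1; eliminate column b from the other rows.
After both pivots, the entry at constraint row 1, column u1 is 3/5.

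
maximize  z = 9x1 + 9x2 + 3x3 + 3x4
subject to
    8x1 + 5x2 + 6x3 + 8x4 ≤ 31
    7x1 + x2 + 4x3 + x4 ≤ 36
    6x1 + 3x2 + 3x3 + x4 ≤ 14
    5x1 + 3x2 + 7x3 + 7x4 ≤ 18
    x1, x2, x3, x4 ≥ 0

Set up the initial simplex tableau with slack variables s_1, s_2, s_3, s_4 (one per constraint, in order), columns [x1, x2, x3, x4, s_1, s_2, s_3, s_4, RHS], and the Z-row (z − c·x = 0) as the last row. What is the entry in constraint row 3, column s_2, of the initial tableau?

0

Slack s_2 belongs to constraint 2; its column is the unit vector e_2, so the entry in row 3 is 0.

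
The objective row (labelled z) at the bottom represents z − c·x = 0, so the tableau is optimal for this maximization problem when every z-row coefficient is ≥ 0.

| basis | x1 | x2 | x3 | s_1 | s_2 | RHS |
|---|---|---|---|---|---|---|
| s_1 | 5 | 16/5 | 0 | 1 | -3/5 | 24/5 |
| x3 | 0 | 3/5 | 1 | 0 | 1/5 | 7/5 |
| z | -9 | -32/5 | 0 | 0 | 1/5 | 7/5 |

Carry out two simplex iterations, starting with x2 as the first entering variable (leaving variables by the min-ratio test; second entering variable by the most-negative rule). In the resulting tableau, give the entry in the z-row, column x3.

Ratio test on column x2 — row 1: (24/5)/(16/5) = 3/2; row 2: (7/5)/(3/5) = 7/3. Minimum is 3/2 at row 1 (s_1 leaves); pivot element 16/5.
Divide row 1 by 16/5; eliminate column x2 from the other rows.
Second iteration: most negative z-row entry is -1 in column s_2, so s_2 enters.
Ratio test on column s_2 — row 1: entry -3/16 ≤ 0; row 2: (1/2)/(5/16) = 8/5. Minimum is 8/5 at row 2 (x3 leaves); pivot element 5/16.
Divide row 2 by 5/16; eliminate column s_2 from the other rows.
After both pivots, the entry at the z-row, column x3 is 16/5.

16/5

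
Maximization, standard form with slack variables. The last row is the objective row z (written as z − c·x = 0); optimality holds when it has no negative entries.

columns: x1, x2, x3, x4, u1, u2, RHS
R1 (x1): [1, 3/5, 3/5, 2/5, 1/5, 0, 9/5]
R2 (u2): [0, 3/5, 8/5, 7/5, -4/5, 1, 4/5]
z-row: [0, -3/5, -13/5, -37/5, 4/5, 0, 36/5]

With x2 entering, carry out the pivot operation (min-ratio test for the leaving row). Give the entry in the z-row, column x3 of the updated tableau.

Ratio test on column x2 — row 1: (9/5)/(3/5) = 3; row 2: (4/5)/(3/5) = 4/3. Minimum is 4/3 at row 2 (u2 leaves); pivot element 3/5.
Divide row 2 by 3/5; eliminate column x2 from the other rows.
z-row update in column x3: -13/5 − (-3/5)·(8/3) = -1.

-1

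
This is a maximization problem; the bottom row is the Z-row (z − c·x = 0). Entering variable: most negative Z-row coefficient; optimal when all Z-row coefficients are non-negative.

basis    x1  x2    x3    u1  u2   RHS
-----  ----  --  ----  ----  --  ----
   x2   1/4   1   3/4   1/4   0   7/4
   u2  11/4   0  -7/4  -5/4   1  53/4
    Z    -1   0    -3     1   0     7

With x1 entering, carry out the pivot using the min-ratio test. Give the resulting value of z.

130/11

Ratio test on column x1 — row 1: (7/4)/(1/4) = 7; row 2: (53/4)/(11/4) = 53/11. Minimum is 53/11 at row 2 (u2 leaves); pivot element 11/4.
Pivot on row 2; the Z-row RHS becomes 7 − (-1)·(53/11) = 130/11.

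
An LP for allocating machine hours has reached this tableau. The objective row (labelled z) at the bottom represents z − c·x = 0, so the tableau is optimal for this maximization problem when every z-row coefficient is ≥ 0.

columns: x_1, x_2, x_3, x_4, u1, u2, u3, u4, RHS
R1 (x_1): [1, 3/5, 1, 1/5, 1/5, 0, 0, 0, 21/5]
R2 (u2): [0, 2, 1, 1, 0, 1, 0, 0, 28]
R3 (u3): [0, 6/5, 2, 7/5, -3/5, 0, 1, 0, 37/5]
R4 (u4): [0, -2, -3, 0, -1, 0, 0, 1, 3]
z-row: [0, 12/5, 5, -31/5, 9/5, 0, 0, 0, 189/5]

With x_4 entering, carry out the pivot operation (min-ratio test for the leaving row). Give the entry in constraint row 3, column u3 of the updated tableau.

Ratio test on column x_4 — row 1: (21/5)/(1/5) = 21; row 2: 28/1 = 28; row 3: (37/5)/(7/5) = 37/7; row 4: entry 0 ≤ 0. Minimum is 37/7 at row 3 (u3 leaves); pivot element 7/5.
Divide row 3 by 7/5; eliminate column x_4 from the other rows.
In the new row 3, the u3 entry is the old entry divided by the pivot: 1/(7/5) = 5/7.

5/7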